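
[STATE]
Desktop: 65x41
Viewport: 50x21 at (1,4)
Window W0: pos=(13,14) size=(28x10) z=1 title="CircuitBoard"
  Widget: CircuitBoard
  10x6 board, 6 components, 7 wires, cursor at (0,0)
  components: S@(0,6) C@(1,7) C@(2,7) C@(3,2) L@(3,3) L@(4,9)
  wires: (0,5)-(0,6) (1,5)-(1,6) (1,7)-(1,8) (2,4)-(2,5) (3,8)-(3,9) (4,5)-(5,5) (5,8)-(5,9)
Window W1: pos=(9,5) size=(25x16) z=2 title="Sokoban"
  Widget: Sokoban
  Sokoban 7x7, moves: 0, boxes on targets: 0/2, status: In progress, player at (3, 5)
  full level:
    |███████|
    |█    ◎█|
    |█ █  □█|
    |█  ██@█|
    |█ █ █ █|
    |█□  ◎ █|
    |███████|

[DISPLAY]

                                                  
        ┏━━━━━━━━━━━━━━━━━━━━━━━┓                 
        ┃ Sokoban               ┃                 
        ┠───────────────────────┨                 
        ┃███████                ┃                 
        ┃█    ◎█                ┃                 
        ┃█ █  □█                ┃                 
        ┃█  ██@█                ┃                 
        ┃█ █ █ █                ┃                 
        ┃█□  ◎ █                ┃                 
        ┃███████                ┃━━━━━━┓          
        ┃Moves: 0  0/2          ┃      ┃          
        ┃                       ┃──────┨          
        ┃                       ┃ 9    ┃          
        ┃                       ┃    · ┃          
        ┃                       ┃      ┃          
        ┗━━━━━━━━━━━━━━━━━━━━━━━┛    · ┃          
            ┃                          ┃          
            ┃2                   · ─ · ┃          
            ┗━━━━━━━━━━━━━━━━━━━━━━━━━━┛          
                                                  


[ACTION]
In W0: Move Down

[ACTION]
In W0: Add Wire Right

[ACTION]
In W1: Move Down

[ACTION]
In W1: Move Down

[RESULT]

                                                  
        ┏━━━━━━━━━━━━━━━━━━━━━━━┓                 
        ┃ Sokoban               ┃                 
        ┠───────────────────────┨                 
        ┃███████                ┃                 
        ┃█    ◎█                ┃                 
        ┃█ █  □█                ┃                 
        ┃█  ██ █                ┃                 
        ┃█ █ █ █                ┃                 
        ┃█□  ◎@█                ┃                 
        ┃███████                ┃━━━━━━┓          
        ┃Moves: 2  0/2          ┃      ┃          
        ┃                       ┃──────┨          
        ┃                       ┃ 9    ┃          
        ┃                       ┃    · ┃          
        ┃                       ┃      ┃          
        ┗━━━━━━━━━━━━━━━━━━━━━━━┛    · ┃          
            ┃                          ┃          
            ┃2                   · ─ · ┃          
            ┗━━━━━━━━━━━━━━━━━━━━━━━━━━┛          
                                                  


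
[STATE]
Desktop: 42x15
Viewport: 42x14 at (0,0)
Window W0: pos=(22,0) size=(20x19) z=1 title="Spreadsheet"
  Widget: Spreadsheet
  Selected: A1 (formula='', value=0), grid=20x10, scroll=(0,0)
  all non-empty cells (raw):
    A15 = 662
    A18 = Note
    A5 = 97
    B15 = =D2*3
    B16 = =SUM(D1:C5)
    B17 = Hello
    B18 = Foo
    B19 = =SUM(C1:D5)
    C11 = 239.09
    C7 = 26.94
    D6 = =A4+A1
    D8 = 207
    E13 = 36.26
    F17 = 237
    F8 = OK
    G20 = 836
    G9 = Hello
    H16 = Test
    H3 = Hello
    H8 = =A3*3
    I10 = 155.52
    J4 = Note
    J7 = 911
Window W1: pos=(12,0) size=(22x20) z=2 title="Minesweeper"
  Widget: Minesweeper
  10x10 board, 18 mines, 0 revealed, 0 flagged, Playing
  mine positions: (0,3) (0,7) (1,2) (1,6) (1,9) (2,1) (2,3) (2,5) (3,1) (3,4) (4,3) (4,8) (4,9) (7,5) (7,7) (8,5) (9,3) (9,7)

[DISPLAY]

            ┏━━━━━━━━━━━━━━━━━━━━┓━━━━━━━┓
            ┃ Minesweeper        ┃t      ┃
            ┠────────────────────┨───────┨
            ┃■■■■■■■■■■          ┃       ┃
            ┃■■■■■■■■■■          ┃    B  ┃
            ┃■■■■■■■■■■          ┃-------┃
            ┃■■■■■■■■■■          ┃]      ┃
            ┃■■■■■■■■■■          ┃0      ┃
            ┃■■■■■■■■■■          ┃0      ┃
            ┃■■■■■■■■■■          ┃0      ┃
            ┃■■■■■■■■■■          ┃7      ┃
            ┃■■■■■■■■■■          ┃0      ┃
            ┃■■■■■■■■■■          ┃0      ┃
            ┃                    ┃0      ┃


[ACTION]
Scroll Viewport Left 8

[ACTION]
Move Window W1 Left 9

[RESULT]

   ┏━━━━━━━━━━━━━━━━━━━━┓━━━━━━━━━━━━━━━━┓
   ┃ Minesweeper        ┃preadsheet      ┃
   ┠────────────────────┨────────────────┨
   ┃■■■■■■■■■■          ┃:               ┃
   ┃■■■■■■■■■■          ┃     A       B  ┃
   ┃■■■■■■■■■■          ┃----------------┃
   ┃■■■■■■■■■■          ┃1      [0]      ┃
   ┃■■■■■■■■■■          ┃2        0      ┃
   ┃■■■■■■■■■■          ┃3        0      ┃
   ┃■■■■■■■■■■          ┃4        0      ┃
   ┃■■■■■■■■■■          ┃5       97      ┃
   ┃■■■■■■■■■■          ┃6        0      ┃
   ┃■■■■■■■■■■          ┃7        0      ┃
   ┃                    ┃8        0      ┃


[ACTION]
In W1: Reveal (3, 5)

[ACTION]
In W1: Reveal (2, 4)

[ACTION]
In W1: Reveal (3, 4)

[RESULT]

   ┏━━━━━━━━━━━━━━━━━━━━┓━━━━━━━━━━━━━━━━┓
   ┃ Minesweeper        ┃preadsheet      ┃
   ┠────────────────────┨────────────────┨
   ┃■■■✹■■■✹■■          ┃:               ┃
   ┃■■✹■■■✹■■✹          ┃     A       B  ┃
   ┃■✹■✹3✹■■■■          ┃----------------┃
   ┃■✹■■✹2■■■■          ┃1      [0]      ┃
   ┃■■■✹■■■■✹✹          ┃2        0      ┃
   ┃■■■■■■■■■■          ┃3        0      ┃
   ┃■■■■■■■■■■          ┃4        0      ┃
   ┃■■■■■✹■✹■■          ┃5       97      ┃
   ┃■■■■■✹■■■■          ┃6        0      ┃
   ┃■■■✹■■■✹■■          ┃7        0      ┃
   ┃                    ┃8        0      ┃


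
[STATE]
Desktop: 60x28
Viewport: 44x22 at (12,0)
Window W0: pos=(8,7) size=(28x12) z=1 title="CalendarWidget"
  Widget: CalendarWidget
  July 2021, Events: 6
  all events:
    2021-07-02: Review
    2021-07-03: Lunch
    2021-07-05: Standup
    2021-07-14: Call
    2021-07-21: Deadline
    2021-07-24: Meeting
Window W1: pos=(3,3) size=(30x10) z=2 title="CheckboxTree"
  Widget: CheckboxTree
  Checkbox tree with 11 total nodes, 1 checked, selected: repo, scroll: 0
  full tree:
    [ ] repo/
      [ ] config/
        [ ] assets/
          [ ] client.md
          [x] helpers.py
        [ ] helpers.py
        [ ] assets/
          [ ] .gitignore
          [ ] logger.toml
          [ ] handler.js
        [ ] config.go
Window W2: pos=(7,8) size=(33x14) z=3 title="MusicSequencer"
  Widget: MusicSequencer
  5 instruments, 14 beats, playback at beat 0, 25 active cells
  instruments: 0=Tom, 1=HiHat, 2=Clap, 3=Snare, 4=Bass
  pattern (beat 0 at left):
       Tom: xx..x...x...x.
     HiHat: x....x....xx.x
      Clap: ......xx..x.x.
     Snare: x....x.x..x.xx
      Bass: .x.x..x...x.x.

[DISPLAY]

                                            
                                            
                                            
━━━━━━━━━━━━━━━━━━━━┓                       
xTree               ┃                       
────────────────────┨                       
o/                  ┃                       
onfig/              ┃━━┓                    
━━━━━━━━━━━━━━━━━━━━━━━━━━━┓                
icSequencer                ┃                
───────────────────────────┨                
  ▼1234567890123           ┃                
om██··█···█···█·           ┃                
at█····█····██·█           ┃                
ap······██··█·█·           ┃                
re█····█·█··█·██           ┃                
ss·█·█··█···█·█·           ┃                
                           ┃                
                           ┃                
                           ┃                
                           ┃                
━━━━━━━━━━━━━━━━━━━━━━━━━━━┛                


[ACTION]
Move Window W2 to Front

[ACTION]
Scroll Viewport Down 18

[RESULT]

o/                  ┃                       
onfig/              ┃━━┓                    
━━━━━━━━━━━━━━━━━━━━━━━━━━━┓                
icSequencer                ┃                
───────────────────────────┨                
  ▼1234567890123           ┃                
om██··█···█···█·           ┃                
at█····█····██·█           ┃                
ap······██··█·█·           ┃                
re█····█·█··█·██           ┃                
ss·█·█··█···█·█·           ┃                
                           ┃                
                           ┃                
                           ┃                
                           ┃                
━━━━━━━━━━━━━━━━━━━━━━━━━━━┛                
                                            
                                            
                                            
                                            
                                            
                                            


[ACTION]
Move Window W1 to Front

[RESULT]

o/                  ┃                       
onfig/              ┃━━┓                    
 assets/            ┃━━━━━━┓                
 ] client.md        ┃      ┃                
x] helpers.py       ┃──────┨                
 helpers.py         ┃      ┃                
━━━━━━━━━━━━━━━━━━━━┛      ┃                
at█····█····██·█           ┃                
ap······██··█·█·           ┃                
re█····█·█··█·██           ┃                
ss·█·█··█···█·█·           ┃                
                           ┃                
                           ┃                
                           ┃                
                           ┃                
━━━━━━━━━━━━━━━━━━━━━━━━━━━┛                
                                            
                                            
                                            
                                            
                                            
                                            


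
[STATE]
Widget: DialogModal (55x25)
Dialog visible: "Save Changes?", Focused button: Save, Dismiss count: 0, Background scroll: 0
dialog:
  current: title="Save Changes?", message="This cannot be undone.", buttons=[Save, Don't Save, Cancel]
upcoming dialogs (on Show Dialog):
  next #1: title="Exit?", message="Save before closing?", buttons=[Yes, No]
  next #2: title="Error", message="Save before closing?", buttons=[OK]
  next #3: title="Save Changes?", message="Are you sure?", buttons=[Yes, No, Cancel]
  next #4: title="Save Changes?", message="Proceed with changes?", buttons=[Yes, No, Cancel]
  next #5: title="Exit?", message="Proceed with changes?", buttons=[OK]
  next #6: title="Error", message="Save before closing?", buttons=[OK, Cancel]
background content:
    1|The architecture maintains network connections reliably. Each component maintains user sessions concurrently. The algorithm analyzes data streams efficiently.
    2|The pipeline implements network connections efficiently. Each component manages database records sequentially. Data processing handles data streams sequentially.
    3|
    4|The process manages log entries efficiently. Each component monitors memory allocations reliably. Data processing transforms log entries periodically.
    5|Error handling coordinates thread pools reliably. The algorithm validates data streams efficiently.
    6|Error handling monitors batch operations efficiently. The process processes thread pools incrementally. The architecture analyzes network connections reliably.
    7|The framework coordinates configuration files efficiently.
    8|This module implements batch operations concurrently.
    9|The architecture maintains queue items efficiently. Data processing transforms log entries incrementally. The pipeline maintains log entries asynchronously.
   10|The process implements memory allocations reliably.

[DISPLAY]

The architecture maintains network connections reliably
The pipeline implements network connections efficiently
                                                       
The process manages log entries efficiently. Each compo
Error handling coordinates thread pools reliably. The a
Error handling monitors batch operations efficiently. T
The framework coordinates configuration files efficient
This module implements batch operations concurrently.  
The architecture maintains queue items efficiently. Dat
The process implements memory allocations reliably.    
           ┌──────────────────────────────┐            
           │        Save Changes?         │            
           │    This cannot be undone.    │            
           │ [Save]  Don't Save   Cancel  │            
           └──────────────────────────────┘            
                                                       
                                                       
                                                       
                                                       
                                                       
                                                       
                                                       
                                                       
                                                       
                                                       


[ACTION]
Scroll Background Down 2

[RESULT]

                                                       
The process manages log entries efficiently. Each compo
Error handling coordinates thread pools reliably. The a
Error handling monitors batch operations efficiently. T
The framework coordinates configuration files efficient
This module implements batch operations concurrently.  
The architecture maintains queue items efficiently. Dat
The process implements memory allocations reliably.    
                                                       
                                                       
           ┌──────────────────────────────┐            
           │        Save Changes?         │            
           │    This cannot be undone.    │            
           │ [Save]  Don't Save   Cancel  │            
           └──────────────────────────────┘            
                                                       
                                                       
                                                       
                                                       
                                                       
                                                       
                                                       
                                                       
                                                       
                                                       


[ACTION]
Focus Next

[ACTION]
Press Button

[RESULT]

                                                       
The process manages log entries efficiently. Each compo
Error handling coordinates thread pools reliably. The a
Error handling monitors batch operations efficiently. T
The framework coordinates configuration files efficient
This module implements batch operations concurrently.  
The architecture maintains queue items efficiently. Dat
The process implements memory allocations reliably.    
                                                       
                                                       
                                                       
                                                       
                                                       
                                                       
                                                       
                                                       
                                                       
                                                       
                                                       
                                                       
                                                       
                                                       
                                                       
                                                       
                                                       


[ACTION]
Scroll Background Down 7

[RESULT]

The process implements memory allocations reliably.    
                                                       
                                                       
                                                       
                                                       
                                                       
                                                       
                                                       
                                                       
                                                       
                                                       
                                                       
                                                       
                                                       
                                                       
                                                       
                                                       
                                                       
                                                       
                                                       
                                                       
                                                       
                                                       
                                                       
                                                       


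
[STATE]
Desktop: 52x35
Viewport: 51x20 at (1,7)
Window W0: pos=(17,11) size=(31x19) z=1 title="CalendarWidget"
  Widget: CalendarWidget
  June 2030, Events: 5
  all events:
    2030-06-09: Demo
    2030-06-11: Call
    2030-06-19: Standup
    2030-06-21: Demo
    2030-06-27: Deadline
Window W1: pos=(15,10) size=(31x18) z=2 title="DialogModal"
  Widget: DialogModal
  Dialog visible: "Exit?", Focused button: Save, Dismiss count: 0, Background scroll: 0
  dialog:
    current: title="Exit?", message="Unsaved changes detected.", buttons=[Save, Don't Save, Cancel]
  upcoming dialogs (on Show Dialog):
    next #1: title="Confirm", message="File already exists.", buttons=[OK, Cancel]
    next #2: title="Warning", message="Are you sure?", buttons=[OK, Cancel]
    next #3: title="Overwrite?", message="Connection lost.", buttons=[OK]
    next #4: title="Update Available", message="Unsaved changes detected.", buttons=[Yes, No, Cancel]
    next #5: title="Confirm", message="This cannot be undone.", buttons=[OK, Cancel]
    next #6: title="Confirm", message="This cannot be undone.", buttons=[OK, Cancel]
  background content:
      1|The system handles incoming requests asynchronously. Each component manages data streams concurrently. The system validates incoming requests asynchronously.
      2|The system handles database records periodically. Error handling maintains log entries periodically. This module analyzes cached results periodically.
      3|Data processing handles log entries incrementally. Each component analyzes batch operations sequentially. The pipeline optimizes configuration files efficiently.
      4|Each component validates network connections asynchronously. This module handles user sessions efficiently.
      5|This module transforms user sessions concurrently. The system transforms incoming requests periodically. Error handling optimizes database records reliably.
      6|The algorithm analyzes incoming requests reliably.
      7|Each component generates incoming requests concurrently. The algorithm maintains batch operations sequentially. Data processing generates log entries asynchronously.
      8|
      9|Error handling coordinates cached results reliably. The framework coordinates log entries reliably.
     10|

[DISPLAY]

                                                   
                                                   
                                                   
              ┏━━━━━━━━━━━━━━━━━━━━━━━━━━━━━┓      
              ┃ DialogModal                 ┃━┓    
              ┠─────────────────────────────┨ ┃    
              ┃The system handles incoming r┃─┨    
              ┃The system handles database r┃ ┃    
              ┃Data processing handles log e┃ ┃    
              ┃Each component validates netw┃ ┃    
              ┃Th┌───────────────────────┐ s┃ ┃    
              ┃Th│         Exit?         │mi┃ ┃    
              ┃Ea│Unsaved changes detecte│co┃ ┃    
              ┃  │[Save]  Don't Save   Ca│  ┃ ┃    
              ┃Er└───────────────────────┘ca┃ ┃    
              ┃                             ┃ ┃    
              ┃                             ┃ ┃    
              ┃                             ┃ ┃    
              ┃                             ┃ ┃    
              ┃                             ┃ ┃    


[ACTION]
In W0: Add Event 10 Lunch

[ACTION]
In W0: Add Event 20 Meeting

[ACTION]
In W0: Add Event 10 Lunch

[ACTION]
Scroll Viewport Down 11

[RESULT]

              ┃Data processing handles log e┃ ┃    
              ┃Each component validates netw┃ ┃    
              ┃Th┌───────────────────────┐ s┃ ┃    
              ┃Th│         Exit?         │mi┃ ┃    
              ┃Ea│Unsaved changes detecte│co┃ ┃    
              ┃  │[Save]  Don't Save   Ca│  ┃ ┃    
              ┃Er└───────────────────────┘ca┃ ┃    
              ┃                             ┃ ┃    
              ┃                             ┃ ┃    
              ┃                             ┃ ┃    
              ┃                             ┃ ┃    
              ┃                             ┃ ┃    
              ┗━━━━━━━━━━━━━━━━━━━━━━━━━━━━━┛ ┃    
                ┃                             ┃    
                ┗━━━━━━━━━━━━━━━━━━━━━━━━━━━━━┛    
                                                   
                                                   
                                                   
                                                   
                                                   


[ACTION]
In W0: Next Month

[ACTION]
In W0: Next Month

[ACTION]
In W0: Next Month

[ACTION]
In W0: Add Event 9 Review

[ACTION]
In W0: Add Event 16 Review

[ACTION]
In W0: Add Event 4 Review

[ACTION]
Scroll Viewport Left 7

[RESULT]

               ┃Data processing handles log e┃ ┃   
               ┃Each component validates netw┃ ┃   
               ┃Th┌───────────────────────┐ s┃ ┃   
               ┃Th│         Exit?         │mi┃ ┃   
               ┃Ea│Unsaved changes detecte│co┃ ┃   
               ┃  │[Save]  Don't Save   Ca│  ┃ ┃   
               ┃Er└───────────────────────┘ca┃ ┃   
               ┃                             ┃ ┃   
               ┃                             ┃ ┃   
               ┃                             ┃ ┃   
               ┃                             ┃ ┃   
               ┃                             ┃ ┃   
               ┗━━━━━━━━━━━━━━━━━━━━━━━━━━━━━┛ ┃   
                 ┃                             ┃   
                 ┗━━━━━━━━━━━━━━━━━━━━━━━━━━━━━┛   
                                                   
                                                   
                                                   
                                                   
                                                   


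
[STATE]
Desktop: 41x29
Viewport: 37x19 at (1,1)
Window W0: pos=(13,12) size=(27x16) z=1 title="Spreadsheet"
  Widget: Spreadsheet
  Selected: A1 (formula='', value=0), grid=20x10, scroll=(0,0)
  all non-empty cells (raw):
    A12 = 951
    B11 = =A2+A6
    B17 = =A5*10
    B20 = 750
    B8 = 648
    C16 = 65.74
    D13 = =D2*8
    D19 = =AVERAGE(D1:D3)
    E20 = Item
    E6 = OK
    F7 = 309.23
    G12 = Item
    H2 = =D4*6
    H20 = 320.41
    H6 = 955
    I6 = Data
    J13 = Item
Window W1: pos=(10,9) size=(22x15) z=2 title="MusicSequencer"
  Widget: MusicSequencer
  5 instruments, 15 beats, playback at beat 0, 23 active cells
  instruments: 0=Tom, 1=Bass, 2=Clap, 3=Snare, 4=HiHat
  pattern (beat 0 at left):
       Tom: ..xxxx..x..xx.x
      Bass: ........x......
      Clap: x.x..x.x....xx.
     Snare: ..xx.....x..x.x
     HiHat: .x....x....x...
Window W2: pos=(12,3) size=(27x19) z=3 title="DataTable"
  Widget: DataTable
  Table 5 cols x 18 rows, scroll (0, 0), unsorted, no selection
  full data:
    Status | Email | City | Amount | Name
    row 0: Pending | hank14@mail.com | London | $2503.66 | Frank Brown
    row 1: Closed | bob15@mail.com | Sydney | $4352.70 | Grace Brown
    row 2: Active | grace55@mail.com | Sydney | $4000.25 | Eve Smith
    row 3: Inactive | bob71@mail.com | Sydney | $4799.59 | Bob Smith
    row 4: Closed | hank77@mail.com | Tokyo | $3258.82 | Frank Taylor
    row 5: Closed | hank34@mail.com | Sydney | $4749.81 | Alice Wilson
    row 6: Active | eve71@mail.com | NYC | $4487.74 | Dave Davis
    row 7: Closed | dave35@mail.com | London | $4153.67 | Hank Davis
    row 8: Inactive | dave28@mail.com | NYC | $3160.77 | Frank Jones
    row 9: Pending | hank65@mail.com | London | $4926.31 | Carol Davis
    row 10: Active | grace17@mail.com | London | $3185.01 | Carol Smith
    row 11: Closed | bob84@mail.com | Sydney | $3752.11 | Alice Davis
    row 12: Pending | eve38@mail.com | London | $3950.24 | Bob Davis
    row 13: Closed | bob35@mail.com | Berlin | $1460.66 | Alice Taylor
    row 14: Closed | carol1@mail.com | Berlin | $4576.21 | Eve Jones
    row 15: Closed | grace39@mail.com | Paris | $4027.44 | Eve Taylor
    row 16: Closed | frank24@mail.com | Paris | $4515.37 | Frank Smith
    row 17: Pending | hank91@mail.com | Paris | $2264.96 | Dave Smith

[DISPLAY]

                                     
                                     
           ┏━━━━━━━━━━━━━━━━━━━━━━━━━
           ┃ DataTable               
           ┠─────────────────────────
           ┃Status  │Email           
           ┃────────┼────────────────
           ┃Pending │hank14@mail.com 
         ┏━┃Closed  │bob15@mail.com  
         ┃ ┃Active  │grace55@mail.com
         ┠─┃Inactive│bob71@mail.com  
         ┃ ┃Closed  │hank77@mail.com 
         ┃ ┃Closed  │hank34@mail.com 
         ┃ ┃Active  │eve71@mail.com  
         ┃ ┃Closed  │dave35@mail.com 
         ┃ ┃Inactive│dave28@mail.com 
         ┃ ┃Pending │hank65@mail.com 
         ┃ ┃Active  │grace17@mail.com
         ┃ ┃Closed  │bob84@mail.com  


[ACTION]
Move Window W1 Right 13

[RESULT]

                                     
                                     
           ┏━━━━━━━━━━━━━━━━━━━━━━━━━
           ┃ DataTable               
           ┠─────────────────────────
           ┃Status  │Email           
           ┃────────┼────────────────
           ┃Pending │hank14@mail.com 
           ┃Closed  │bob15@mail.com  
           ┃Active  │grace55@mail.com
           ┃Inactive│bob71@mail.com  
           ┃Closed  │hank77@mail.com 
           ┃Closed  │hank34@mail.com 
           ┃Active  │eve71@mail.com  
           ┃Closed  │dave35@mail.com 
           ┃Inactive│dave28@mail.com 
           ┃Pending │hank65@mail.com 
           ┃Active  │grace17@mail.com
           ┃Closed  │bob84@mail.com  


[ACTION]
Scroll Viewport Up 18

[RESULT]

                                     
                                     
                                     
           ┏━━━━━━━━━━━━━━━━━━━━━━━━━
           ┃ DataTable               
           ┠─────────────────────────
           ┃Status  │Email           
           ┃────────┼────────────────
           ┃Pending │hank14@mail.com 
           ┃Closed  │bob15@mail.com  
           ┃Active  │grace55@mail.com
           ┃Inactive│bob71@mail.com  
           ┃Closed  │hank77@mail.com 
           ┃Closed  │hank34@mail.com 
           ┃Active  │eve71@mail.com  
           ┃Closed  │dave35@mail.com 
           ┃Inactive│dave28@mail.com 
           ┃Pending │hank65@mail.com 
           ┃Active  │grace17@mail.com


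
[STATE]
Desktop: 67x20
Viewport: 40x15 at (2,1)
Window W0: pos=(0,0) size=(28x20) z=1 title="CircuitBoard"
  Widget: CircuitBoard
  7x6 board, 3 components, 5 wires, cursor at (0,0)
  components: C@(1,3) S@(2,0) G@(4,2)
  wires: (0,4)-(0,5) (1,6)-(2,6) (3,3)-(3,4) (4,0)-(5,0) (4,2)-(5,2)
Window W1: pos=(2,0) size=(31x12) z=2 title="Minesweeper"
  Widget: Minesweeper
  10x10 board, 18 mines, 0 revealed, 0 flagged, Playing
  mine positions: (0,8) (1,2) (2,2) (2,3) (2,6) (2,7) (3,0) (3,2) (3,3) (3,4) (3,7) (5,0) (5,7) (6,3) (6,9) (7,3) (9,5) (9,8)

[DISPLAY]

┃ Minesweeper                 ┃         
┠─────────────────────────────┨         
┃■■■■■■■■■■                   ┃         
┃■■■■■■■■■■                   ┃         
┃■■■■■■■■■■                   ┃         
┃■■■■■■■■■■                   ┃         
┃■■■■■■■■■■                   ┃         
┃■■■■■■■■■■                   ┃         
┃■■■■■■■■■■                   ┃         
┃■■■■■■■■■■                   ┃         
┗━━━━━━━━━━━━━━━━━━━━━━━━━━━━━┛         
   ·       G             ┃              
   │       │             ┃              
   ·       ·             ┃              
ursor: (0,0)             ┃              


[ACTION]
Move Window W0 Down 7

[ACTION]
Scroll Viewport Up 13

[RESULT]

┏━━━━━━━━━━━━━━━━━━━━━━━━━━━━━┓         
┃ Minesweeper                 ┃         
┠─────────────────────────────┨         
┃■■■■■■■■■■                   ┃         
┃■■■■■■■■■■                   ┃         
┃■■■■■■■■■■                   ┃         
┃■■■■■■■■■■                   ┃         
┃■■■■■■■■■■                   ┃         
┃■■■■■■■■■■                   ┃         
┃■■■■■■■■■■                   ┃         
┃■■■■■■■■■■                   ┃         
┗━━━━━━━━━━━━━━━━━━━━━━━━━━━━━┛         
   ·       G             ┃              
   │       │             ┃              
   ·       ·             ┃              


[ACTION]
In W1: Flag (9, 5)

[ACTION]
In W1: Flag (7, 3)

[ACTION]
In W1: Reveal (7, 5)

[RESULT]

┏━━━━━━━━━━━━━━━━━━━━━━━━━━━━━┓         
┃ Minesweeper                 ┃         
┠─────────────────────────────┨         
┃■■■■■■■■■■                   ┃         
┃■■■■■■■■■■                   ┃         
┃■■■■■■■■■■                   ┃         
┃■■■■■■■■■■                   ┃         
┃■■■■212■■■                   ┃         
┃■■■■1 1■■■                   ┃         
┃■■■■2 112■                   ┃         
┃■■■⚑2   1■                   ┃         
┗━━━━━━━━━━━━━━━━━━━━━━━━━━━━━┛         
   ·       G             ┃              
   │       │             ┃              
   ·       ·             ┃              


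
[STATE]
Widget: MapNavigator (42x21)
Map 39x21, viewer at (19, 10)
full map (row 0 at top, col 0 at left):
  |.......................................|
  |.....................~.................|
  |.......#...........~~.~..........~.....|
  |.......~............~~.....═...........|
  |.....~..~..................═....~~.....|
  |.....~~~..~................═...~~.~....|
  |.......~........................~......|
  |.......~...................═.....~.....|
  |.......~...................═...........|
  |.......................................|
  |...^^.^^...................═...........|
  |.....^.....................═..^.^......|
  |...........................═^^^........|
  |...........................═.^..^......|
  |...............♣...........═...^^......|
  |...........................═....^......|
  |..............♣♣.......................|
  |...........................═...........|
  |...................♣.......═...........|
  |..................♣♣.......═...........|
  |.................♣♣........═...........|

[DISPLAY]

  ....................................... 
  .....................~................. 
  .......#...........~~.~..........~..... 
  .......~............~~.....═........... 
  .....~..~..................═....~~..... 
  .....~~~..~................═...~~.~.... 
  .......~........................~...... 
  .......~...................═.....~..... 
  .......~...................═........... 
  ....................................... 
  ...^^.^^...........@.......═........... 
  .....^.....................═..^.^...... 
  ...........................═^^^........ 
  ...........................═.^..^...... 
  ...............♣...........═...^^...... 
  ...........................═....^...... 
  ..............♣♣....................... 
  ...........................═........... 
  ...................♣.......═........... 
  ..................♣♣.......═........... 
  .................♣♣........═........... 


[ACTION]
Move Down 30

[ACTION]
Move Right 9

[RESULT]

^...................═...........          
....................═..^.^......          
....................═^^^........          
....................═.^..^......          
........♣...........═...^^......          
....................═....^......          
.......♣♣.......................          
....................═...........          
............♣.......═...........          
...........♣♣.......═...........          
..........♣♣........═@..........          
                                          
                                          
                                          
                                          
                                          
                                          
                                          
                                          
                                          
                                          


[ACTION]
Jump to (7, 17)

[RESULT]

              .......~...................═
              .......~...................═
              ............................
              ...^^.^^...................═
              .....^.....................═
              ...........................═
              ...........................═
              ...............♣...........═
              ...........................═
              ..............♣♣............
              .......@...................═
              ...................♣.......═
              ..................♣♣.......═
              .................♣♣........═
                                          
                                          
                                          
                                          
                                          
                                          
                                          


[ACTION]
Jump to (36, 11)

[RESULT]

......~.................                  
....~~.~..........~.....                  
.....~~.....═...........                  
............═....~~.....                  
............═...~~.~....                  
.................~......                  
............═.....~.....                  
............═...........                  
........................                  
............═...........                  
............═..^.^...@..                  
............═^^^........                  
............═.^..^......                  
♣...........═...^^......                  
............═....^......                  
♣.......................                  
............═...........                  
....♣.......═...........                  
...♣♣.......═...........                  
..♣♣........═...........                  
                                          


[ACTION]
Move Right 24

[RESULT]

....~.................                    
..~~.~..........~.....                    
...~~.....═...........                    
..........═....~~.....                    
..........═...~~.~....                    
...............~......                    
..........═.....~.....                    
..........═...........                    
......................                    
..........═...........                    
..........═..^.^.....@                    
..........═^^^........                    
..........═.^..^......                    
..........═...^^......                    
..........═....^......                    
......................                    
..........═...........                    
..♣.......═...........                    
.♣♣.......═...........                    
♣♣........═...........                    
                                          
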